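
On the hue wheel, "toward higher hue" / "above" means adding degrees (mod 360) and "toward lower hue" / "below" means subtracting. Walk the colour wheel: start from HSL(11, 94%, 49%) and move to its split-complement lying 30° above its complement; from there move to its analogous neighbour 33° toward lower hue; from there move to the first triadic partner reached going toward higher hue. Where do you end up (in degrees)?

+210° (split-comp 30° ↑): 11 + 210 = 221°
−33° (analog 33° ↓): 221 − 33 = 188°
+120° (triadic ↑): 188 + 120 = 308°

308°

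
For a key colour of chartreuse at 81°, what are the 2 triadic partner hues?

201° and 321°

A triad places three hues 120° apart.
81 + 120 = 201°
81 + 240 = 321°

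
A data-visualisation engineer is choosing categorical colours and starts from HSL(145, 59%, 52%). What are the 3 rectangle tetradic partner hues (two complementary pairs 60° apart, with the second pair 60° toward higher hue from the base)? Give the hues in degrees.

205°, 325°, 25°

A rectangular tetradic uses two complementary pairs 60° apart: offsets 0°, 60°, 180°, 240°.
145 + 60 = 205°
145 + 180 = 325°
145 + 240 = 385 → 385 − 360 = 25°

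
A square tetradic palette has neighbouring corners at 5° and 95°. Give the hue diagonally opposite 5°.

A square tetradic scheme places four hues 90° apart; opposite corners are 180° apart.
5 + 180 = 185°

185°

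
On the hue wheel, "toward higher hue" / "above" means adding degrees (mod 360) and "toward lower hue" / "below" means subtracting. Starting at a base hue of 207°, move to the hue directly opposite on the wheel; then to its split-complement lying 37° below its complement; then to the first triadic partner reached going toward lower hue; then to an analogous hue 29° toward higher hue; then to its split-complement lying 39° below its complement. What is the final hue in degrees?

220°

complement +180°: 207 + 180 = 387 → 387 − 360 = 27°
split-comp 37° ↓ +143°: 27 + 143 = 170°
triadic ↓ −120°: 170 − 120 = 50°
analog 29° ↑ +29°: 50 + 29 = 79°
split-comp 39° ↓ +141°: 79 + 141 = 220°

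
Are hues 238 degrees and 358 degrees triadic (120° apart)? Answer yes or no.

Angular distance: |238 − 358| = 120 = 120°.
Triadic (120° apart) requires 120°.

yes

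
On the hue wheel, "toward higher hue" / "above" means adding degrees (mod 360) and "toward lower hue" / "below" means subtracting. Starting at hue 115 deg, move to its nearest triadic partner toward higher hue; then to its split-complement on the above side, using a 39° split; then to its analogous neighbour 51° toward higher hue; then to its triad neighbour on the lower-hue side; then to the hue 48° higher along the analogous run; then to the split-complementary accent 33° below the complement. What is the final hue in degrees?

220°

triadic ↑ +120°: 115 + 120 = 235°
split-comp 39° ↑ +219°: 235 + 219 = 454 → 454 − 360 = 94°
analog 51° ↑ +51°: 94 + 51 = 145°
triadic ↓ −120°: 145 − 120 = 25°
analog 48° ↑ +48°: 25 + 48 = 73°
split-comp 33° ↓ +147°: 73 + 147 = 220°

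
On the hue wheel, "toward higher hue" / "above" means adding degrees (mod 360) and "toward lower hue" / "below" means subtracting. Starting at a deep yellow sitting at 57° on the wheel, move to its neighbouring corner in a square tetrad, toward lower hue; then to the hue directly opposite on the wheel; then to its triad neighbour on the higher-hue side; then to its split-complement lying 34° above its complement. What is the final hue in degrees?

square ↓ −90°: 57 − 90 = -33 → -33 + 360 = 327°
complement +180°: 327 + 180 = 507 → 507 − 360 = 147°
triadic ↑ +120°: 147 + 120 = 267°
split-comp 34° ↑ +214°: 267 + 214 = 481 → 481 − 360 = 121°

121°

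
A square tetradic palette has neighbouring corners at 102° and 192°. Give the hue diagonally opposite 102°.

282°

A square tetradic scheme places four hues 90° apart; opposite corners are 180° apart.
102 + 180 = 282°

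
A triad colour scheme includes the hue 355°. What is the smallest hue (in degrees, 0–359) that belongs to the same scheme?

115°

A triad places three hues 120° apart.
The full set through 355° is {115°, 235°, 355°}.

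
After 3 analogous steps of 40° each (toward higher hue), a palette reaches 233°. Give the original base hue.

113°

3 steps of 40° (toward higher hue) give a net shift of +120°.
Start = end − shift: 233 − 120 = 113°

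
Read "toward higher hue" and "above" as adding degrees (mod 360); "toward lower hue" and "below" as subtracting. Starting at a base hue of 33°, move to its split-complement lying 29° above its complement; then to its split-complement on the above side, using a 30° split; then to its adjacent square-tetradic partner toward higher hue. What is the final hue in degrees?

+209° (split-comp 29° ↑): 33 + 209 = 242°
+210° (split-comp 30° ↑): 242 + 210 = 452 → 452 − 360 = 92°
+90° (square ↑): 92 + 90 = 182°

182°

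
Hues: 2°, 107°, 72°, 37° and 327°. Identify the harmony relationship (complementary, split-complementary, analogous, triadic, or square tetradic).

Sort the hues: 2°, 37°, 72°, 107°, 327°.
Successive gaps around the wheel: 35°, 35°, 35°, 220°, 35°.
A run of hues at equal small steps (35°) with one large closing gap is an analogous group.

analogous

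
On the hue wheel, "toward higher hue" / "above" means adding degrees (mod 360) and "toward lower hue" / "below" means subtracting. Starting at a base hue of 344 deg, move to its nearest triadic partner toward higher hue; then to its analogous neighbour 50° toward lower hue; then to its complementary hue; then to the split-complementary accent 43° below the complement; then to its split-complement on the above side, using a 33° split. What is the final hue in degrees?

triadic ↑ +120°: 344 + 120 = 464 → 464 − 360 = 104°
analog 50° ↓ −50°: 104 − 50 = 54°
complement +180°: 54 + 180 = 234°
split-comp 43° ↓ +137°: 234 + 137 = 371 → 371 − 360 = 11°
split-comp 33° ↑ +213°: 11 + 213 = 224°

224°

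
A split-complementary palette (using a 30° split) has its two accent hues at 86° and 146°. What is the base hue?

296°

The accents sit 30° either side of the complement, so the complement is their short-arc midpoint on the wheel.
Short-arc midpoint of 86° and 146°: 116°.
Base is 180° from the complement: 116 − 180 = -64 → -64 + 360 = 296°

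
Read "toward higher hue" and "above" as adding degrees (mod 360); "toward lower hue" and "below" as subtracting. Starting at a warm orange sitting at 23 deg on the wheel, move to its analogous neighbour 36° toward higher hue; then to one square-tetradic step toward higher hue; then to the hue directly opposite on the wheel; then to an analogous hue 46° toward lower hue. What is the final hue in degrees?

283°

+36° (analog 36° ↑): 23 + 36 = 59°
+90° (square ↑): 59 + 90 = 149°
+180° (complement): 149 + 180 = 329°
−46° (analog 46° ↓): 329 − 46 = 283°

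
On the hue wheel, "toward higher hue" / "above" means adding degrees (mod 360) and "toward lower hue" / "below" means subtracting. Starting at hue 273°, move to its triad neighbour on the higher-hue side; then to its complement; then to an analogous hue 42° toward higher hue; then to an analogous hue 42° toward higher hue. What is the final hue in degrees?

+120° (triadic ↑): 273 + 120 = 393 → 393 − 360 = 33°
+180° (complement): 33 + 180 = 213°
+42° (analog 42° ↑): 213 + 42 = 255°
+42° (analog 42° ↑): 255 + 42 = 297°

297°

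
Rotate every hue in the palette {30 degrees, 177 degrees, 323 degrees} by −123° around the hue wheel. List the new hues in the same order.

30 − 123 = -93 → -93 + 360 = 267°
177 − 123 = 54°
323 − 123 = 200°

267°, 54°, 200°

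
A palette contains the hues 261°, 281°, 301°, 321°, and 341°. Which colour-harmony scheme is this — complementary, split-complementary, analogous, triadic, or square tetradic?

Sort the hues: 261°, 281°, 301°, 321°, 341°.
Successive gaps around the wheel: 20°, 20°, 20°, 20°, 280°.
A run of hues at equal small steps (20°) with one large closing gap is an analogous group.

analogous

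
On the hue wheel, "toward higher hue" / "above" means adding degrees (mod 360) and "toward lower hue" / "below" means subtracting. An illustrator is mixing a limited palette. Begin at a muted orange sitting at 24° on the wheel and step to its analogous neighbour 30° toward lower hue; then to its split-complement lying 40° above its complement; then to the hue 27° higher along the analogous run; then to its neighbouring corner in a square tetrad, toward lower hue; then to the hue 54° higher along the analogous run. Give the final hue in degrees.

−30° (analog 30° ↓): 24 − 30 = -6 → -6 + 360 = 354°
+220° (split-comp 40° ↑): 354 + 220 = 574 → 574 − 360 = 214°
+27° (analog 27° ↑): 214 + 27 = 241°
−90° (square ↓): 241 − 90 = 151°
+54° (analog 54° ↑): 151 + 54 = 205°

205°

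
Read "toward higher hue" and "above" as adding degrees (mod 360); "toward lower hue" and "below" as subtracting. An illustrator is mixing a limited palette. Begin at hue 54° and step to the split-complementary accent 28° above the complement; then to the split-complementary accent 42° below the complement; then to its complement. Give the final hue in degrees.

+208° (split-comp 28° ↑): 54 + 208 = 262°
+138° (split-comp 42° ↓): 262 + 138 = 400 → 400 − 360 = 40°
+180° (complement): 40 + 180 = 220°

220°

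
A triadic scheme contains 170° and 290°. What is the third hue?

50°

A triad spaces three hues 120° apart.
The full set is {50°, 170°, 290°}.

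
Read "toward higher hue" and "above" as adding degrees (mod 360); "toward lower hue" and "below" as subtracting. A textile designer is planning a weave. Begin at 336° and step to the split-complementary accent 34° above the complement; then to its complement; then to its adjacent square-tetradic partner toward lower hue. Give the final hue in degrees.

280°

+214° (split-comp 34° ↑): 336 + 214 = 550 → 550 − 360 = 190°
+180° (complement): 190 + 180 = 370 → 370 − 360 = 10°
−90° (square ↓): 10 − 90 = -80 → -80 + 360 = 280°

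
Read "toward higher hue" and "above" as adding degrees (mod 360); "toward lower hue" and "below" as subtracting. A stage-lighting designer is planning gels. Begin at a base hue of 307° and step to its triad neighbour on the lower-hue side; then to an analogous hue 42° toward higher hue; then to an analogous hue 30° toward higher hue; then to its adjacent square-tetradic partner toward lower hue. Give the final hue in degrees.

triadic ↓ −120°: 307 − 120 = 187°
analog 42° ↑ +42°: 187 + 42 = 229°
analog 30° ↑ +30°: 229 + 30 = 259°
square ↓ −90°: 259 − 90 = 169°

169°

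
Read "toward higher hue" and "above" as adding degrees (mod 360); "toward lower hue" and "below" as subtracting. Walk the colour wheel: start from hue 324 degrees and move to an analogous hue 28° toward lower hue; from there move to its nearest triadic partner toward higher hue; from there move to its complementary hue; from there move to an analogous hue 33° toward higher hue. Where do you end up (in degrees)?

269°

analog 28° ↓ −28°: 324 − 28 = 296°
triadic ↑ +120°: 296 + 120 = 416 → 416 − 360 = 56°
complement +180°: 56 + 180 = 236°
analog 33° ↑ +33°: 236 + 33 = 269°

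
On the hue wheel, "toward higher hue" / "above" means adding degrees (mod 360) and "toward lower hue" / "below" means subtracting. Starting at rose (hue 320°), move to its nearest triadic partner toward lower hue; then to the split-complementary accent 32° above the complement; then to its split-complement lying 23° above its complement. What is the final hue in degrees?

255°

triadic ↓ −120°: 320 − 120 = 200°
split-comp 32° ↑ +212°: 200 + 212 = 412 → 412 − 360 = 52°
split-comp 23° ↑ +203°: 52 + 203 = 255°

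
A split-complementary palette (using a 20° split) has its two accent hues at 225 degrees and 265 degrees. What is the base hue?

The accents sit 20° either side of the complement, so the complement is their short-arc midpoint on the wheel.
Short-arc midpoint of 225° and 265°: 245°.
Base is 180° from the complement: 245 − 180 = 65°

65°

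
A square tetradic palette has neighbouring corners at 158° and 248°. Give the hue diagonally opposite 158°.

338°

A square tetradic scheme places four hues 90° apart; opposite corners are 180° apart.
158 + 180 = 338°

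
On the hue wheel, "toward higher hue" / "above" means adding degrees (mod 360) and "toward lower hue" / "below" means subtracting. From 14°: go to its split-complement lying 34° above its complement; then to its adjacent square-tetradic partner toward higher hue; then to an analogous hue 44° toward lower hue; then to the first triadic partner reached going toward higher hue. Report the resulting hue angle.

+214° (split-comp 34° ↑): 14 + 214 = 228°
+90° (square ↑): 228 + 90 = 318°
−44° (analog 44° ↓): 318 − 44 = 274°
+120° (triadic ↑): 274 + 120 = 394 → 394 − 360 = 34°

34°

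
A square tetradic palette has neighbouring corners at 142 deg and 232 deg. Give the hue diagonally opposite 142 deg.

322°

A square tetradic scheme places four hues 90° apart; opposite corners are 180° apart.
142 + 180 = 322°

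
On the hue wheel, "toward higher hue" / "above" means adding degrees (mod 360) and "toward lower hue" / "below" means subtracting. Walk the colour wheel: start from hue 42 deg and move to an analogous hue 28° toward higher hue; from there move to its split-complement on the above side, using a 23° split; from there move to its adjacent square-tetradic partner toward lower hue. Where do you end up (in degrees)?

183°

+28° (analog 28° ↑): 42 + 28 = 70°
+203° (split-comp 23° ↑): 70 + 203 = 273°
−90° (square ↓): 273 − 90 = 183°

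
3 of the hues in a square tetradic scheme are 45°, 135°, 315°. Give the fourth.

225°

A square tetradic scheme places four hues every 90°.
The full set through 45° is {45°, 135°, 225°, 315°}.
Given {45°, 135°, 315°}, the missing hue is 225°.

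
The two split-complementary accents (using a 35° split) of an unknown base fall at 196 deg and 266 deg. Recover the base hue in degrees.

51°

The accents sit 35° either side of the complement, so the complement is their short-arc midpoint on the wheel.
Short-arc midpoint of 196° and 266°: 231°.
Base is 180° from the complement: 231 − 180 = 51°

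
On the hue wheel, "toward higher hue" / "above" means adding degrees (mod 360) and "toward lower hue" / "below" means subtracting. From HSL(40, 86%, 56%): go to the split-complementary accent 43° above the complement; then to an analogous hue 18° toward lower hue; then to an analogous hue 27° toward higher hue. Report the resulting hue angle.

272°

+223° (split-comp 43° ↑): 40 + 223 = 263°
−18° (analog 18° ↓): 263 − 18 = 245°
+27° (analog 27° ↑): 245 + 27 = 272°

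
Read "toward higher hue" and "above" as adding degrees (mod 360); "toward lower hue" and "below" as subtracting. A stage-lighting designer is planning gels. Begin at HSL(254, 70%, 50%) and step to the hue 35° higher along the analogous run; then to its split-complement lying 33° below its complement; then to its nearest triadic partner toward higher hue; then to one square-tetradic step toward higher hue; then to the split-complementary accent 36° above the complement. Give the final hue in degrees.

+35° (analog 35° ↑): 254 + 35 = 289°
+147° (split-comp 33° ↓): 289 + 147 = 436 → 436 − 360 = 76°
+120° (triadic ↑): 76 + 120 = 196°
+90° (square ↑): 196 + 90 = 286°
+216° (split-comp 36° ↑): 286 + 216 = 502 → 502 − 360 = 142°

142°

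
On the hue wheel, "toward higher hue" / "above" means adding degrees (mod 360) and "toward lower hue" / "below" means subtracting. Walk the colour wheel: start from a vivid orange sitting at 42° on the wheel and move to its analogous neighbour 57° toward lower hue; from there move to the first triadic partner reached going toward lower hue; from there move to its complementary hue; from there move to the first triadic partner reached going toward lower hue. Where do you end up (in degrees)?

42 − 57 = -15 → -15 + 360 = 345°   (analog 57° ↓)
345 − 120 = 225°   (triadic ↓)
225 + 180 = 405 → 405 − 360 = 45°   (complement)
45 − 120 = -75 → -75 + 360 = 285°   (triadic ↓)

285°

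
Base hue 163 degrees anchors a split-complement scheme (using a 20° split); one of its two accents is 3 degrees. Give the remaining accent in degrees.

323°

Split-complementary hues sit 20° either side of the complement.
Complement of the base 163°: 163 + 180 = 343°
The given accent 3° is 20° one side of 343°; the other accent sits 20° the other side: 343 − 20 = 323°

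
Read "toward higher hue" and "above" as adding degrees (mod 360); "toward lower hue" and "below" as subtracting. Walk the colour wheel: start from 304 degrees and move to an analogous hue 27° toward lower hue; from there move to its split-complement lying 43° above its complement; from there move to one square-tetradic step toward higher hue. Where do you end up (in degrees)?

304 − 27 = 277°   (analog 27° ↓)
277 + 223 = 500 → 500 − 360 = 140°   (split-comp 43° ↑)
140 + 90 = 230°   (square ↑)

230°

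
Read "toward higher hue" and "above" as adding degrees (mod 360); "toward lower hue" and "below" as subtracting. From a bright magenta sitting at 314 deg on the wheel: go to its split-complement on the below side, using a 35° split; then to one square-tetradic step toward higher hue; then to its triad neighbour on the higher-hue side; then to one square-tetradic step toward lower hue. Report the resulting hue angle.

219°

314 + 145 = 459 → 459 − 360 = 99°   (split-comp 35° ↓)
99 + 90 = 189°   (square ↑)
189 + 120 = 309°   (triadic ↑)
309 − 90 = 219°   (square ↓)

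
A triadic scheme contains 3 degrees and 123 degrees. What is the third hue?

243°

A triad spaces three hues 120° apart.
The full set is {3°, 123°, 243°}.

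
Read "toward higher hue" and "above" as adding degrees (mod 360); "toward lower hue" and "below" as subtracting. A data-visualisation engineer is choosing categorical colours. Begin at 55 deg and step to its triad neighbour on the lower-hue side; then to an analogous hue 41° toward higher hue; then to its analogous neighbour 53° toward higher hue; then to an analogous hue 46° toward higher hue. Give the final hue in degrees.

triadic ↓ −120°: 55 − 120 = -65 → -65 + 360 = 295°
analog 41° ↑ +41°: 295 + 41 = 336°
analog 53° ↑ +53°: 336 + 53 = 389 → 389 − 360 = 29°
analog 46° ↑ +46°: 29 + 46 = 75°

75°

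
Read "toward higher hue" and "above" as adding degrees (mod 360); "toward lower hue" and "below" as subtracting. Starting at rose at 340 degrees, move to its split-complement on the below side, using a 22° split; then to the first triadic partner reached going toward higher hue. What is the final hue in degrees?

258°

+158° (split-comp 22° ↓): 340 + 158 = 498 → 498 − 360 = 138°
+120° (triadic ↑): 138 + 120 = 258°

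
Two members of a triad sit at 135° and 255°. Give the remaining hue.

15°

A triad spaces three hues 120° apart.
The full set is {15°, 135°, 255°}.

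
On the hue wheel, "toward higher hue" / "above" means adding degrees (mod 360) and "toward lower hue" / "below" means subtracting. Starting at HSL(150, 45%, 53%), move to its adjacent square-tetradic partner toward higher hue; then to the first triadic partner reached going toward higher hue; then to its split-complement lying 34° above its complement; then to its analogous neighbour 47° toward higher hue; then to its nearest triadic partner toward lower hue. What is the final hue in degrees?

141°

150 + 90 = 240°   (square ↑)
240 + 120 = 360 → 360 − 360 = 0°   (triadic ↑)
0 + 214 = 214°   (split-comp 34° ↑)
214 + 47 = 261°   (analog 47° ↑)
261 − 120 = 141°   (triadic ↓)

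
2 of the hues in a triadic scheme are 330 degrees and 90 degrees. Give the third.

210°

A triad places three hues 120° apart.
The full set through 90° is {90°, 210°, 330°}.
Given {90°, 330°}, the missing hue is 210°.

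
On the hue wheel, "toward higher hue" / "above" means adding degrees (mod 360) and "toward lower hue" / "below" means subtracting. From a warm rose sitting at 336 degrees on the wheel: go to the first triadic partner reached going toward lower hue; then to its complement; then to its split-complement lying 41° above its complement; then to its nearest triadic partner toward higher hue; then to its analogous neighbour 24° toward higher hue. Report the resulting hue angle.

41°

336 − 120 = 216°   (triadic ↓)
216 + 180 = 396 → 396 − 360 = 36°   (complement)
36 + 221 = 257°   (split-comp 41° ↑)
257 + 120 = 377 → 377 − 360 = 17°   (triadic ↑)
17 + 24 = 41°   (analog 24° ↑)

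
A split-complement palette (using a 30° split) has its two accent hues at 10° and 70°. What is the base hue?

220°

The accents sit 30° either side of the complement, so the complement is their short-arc midpoint on the wheel.
Short-arc midpoint of 10° and 70°: 40°.
Base is 180° from the complement: 40 − 180 = -140 → -140 + 360 = 220°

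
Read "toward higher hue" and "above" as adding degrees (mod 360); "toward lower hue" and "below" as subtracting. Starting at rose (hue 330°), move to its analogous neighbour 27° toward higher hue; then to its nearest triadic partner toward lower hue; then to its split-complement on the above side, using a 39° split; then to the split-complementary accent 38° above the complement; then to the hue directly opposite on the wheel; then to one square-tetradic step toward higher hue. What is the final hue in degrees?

+27° (analog 27° ↑): 330 + 27 = 357°
−120° (triadic ↓): 357 − 120 = 237°
+219° (split-comp 39° ↑): 237 + 219 = 456 → 456 − 360 = 96°
+218° (split-comp 38° ↑): 96 + 218 = 314°
+180° (complement): 314 + 180 = 494 → 494 − 360 = 134°
+90° (square ↑): 134 + 90 = 224°

224°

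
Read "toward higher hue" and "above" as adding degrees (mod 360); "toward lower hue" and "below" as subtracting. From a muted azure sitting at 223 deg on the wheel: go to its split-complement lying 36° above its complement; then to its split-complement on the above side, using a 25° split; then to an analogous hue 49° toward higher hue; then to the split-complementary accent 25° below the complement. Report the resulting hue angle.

128°

223 + 216 = 439 → 439 − 360 = 79°   (split-comp 36° ↑)
79 + 205 = 284°   (split-comp 25° ↑)
284 + 49 = 333°   (analog 49° ↑)
333 + 155 = 488 → 488 − 360 = 128°   (split-comp 25° ↓)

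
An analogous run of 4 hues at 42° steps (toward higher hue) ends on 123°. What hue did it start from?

357°

3 steps of 42° (toward higher hue) give a net shift of +126°.
Start = end − shift: 123 − 126 = -3 → -3 + 360 = 357°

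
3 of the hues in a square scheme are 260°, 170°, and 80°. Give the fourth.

350°

A square tetradic scheme places four hues every 90°.
The full set through 80° is {80°, 170°, 260°, 350°}.
Given {80°, 170°, 260°}, the missing hue is 350°.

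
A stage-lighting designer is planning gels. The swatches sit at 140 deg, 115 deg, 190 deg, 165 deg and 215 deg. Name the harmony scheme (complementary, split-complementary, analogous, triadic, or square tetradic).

analogous

Sort the hues: 115°, 140°, 165°, 190°, 215°.
Successive gaps around the wheel: 25°, 25°, 25°, 25°, 260°.
A run of hues at equal small steps (25°) with one large closing gap is an analogous group.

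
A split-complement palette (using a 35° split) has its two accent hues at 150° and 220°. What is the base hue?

5°

The accents sit 35° either side of the complement, so the complement is their short-arc midpoint on the wheel.
Short-arc midpoint of 150° and 220°: 185°.
Base is 180° from the complement: 185 − 180 = 5°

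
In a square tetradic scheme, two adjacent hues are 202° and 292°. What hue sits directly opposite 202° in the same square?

A square tetradic scheme places four hues 90° apart; opposite corners are 180° apart.
202 + 180 = 382 → 382 − 360 = 22°

22°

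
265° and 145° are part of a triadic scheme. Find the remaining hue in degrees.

A triad places three hues 120° apart.
The full set through 145° is {25°, 145°, 265°}.
Given {145°, 265°}, the missing hue is 25°.

25°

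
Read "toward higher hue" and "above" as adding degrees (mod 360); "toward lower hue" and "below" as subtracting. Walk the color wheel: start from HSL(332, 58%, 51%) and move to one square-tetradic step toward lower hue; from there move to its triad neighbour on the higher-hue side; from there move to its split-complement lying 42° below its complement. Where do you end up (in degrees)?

332 − 90 = 242°   (square ↓)
242 + 120 = 362 → 362 − 360 = 2°   (triadic ↑)
2 + 138 = 140°   (split-comp 42° ↓)

140°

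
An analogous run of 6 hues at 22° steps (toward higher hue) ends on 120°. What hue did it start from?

5 steps of 22° (toward higher hue) give a net shift of +110°.
Start = end − shift: 120 − 110 = 10°

10°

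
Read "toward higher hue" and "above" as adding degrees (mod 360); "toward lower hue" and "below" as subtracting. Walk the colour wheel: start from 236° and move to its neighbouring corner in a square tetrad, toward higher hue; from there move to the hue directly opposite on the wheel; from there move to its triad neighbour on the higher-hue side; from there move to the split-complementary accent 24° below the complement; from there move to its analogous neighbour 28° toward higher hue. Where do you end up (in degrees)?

90°

236 + 90 = 326°   (square ↑)
326 + 180 = 506 → 506 − 360 = 146°   (complement)
146 + 120 = 266°   (triadic ↑)
266 + 156 = 422 → 422 − 360 = 62°   (split-comp 24° ↓)
62 + 28 = 90°   (analog 28° ↑)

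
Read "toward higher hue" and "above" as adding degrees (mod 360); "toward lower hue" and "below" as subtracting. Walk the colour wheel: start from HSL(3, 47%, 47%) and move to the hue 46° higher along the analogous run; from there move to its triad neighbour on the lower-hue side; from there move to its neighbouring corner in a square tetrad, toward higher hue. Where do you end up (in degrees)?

analog 46° ↑ +46°: 3 + 46 = 49°
triadic ↓ −120°: 49 − 120 = -71 → -71 + 360 = 289°
square ↑ +90°: 289 + 90 = 379 → 379 − 360 = 19°

19°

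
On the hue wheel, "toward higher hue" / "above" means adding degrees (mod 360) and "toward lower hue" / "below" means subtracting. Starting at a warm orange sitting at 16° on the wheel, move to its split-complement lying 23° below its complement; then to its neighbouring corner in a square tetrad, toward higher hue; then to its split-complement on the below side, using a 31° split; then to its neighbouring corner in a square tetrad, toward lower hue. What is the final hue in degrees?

+157° (split-comp 23° ↓): 16 + 157 = 173°
+90° (square ↑): 173 + 90 = 263°
+149° (split-comp 31° ↓): 263 + 149 = 412 → 412 − 360 = 52°
−90° (square ↓): 52 − 90 = -38 → -38 + 360 = 322°

322°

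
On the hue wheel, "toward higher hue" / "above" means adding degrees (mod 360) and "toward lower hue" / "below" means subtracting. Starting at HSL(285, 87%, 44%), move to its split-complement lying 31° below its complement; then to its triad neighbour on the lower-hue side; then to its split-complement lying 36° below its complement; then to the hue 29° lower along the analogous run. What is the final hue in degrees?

285 + 149 = 434 → 434 − 360 = 74°   (split-comp 31° ↓)
74 − 120 = -46 → -46 + 360 = 314°   (triadic ↓)
314 + 144 = 458 → 458 − 360 = 98°   (split-comp 36° ↓)
98 − 29 = 69°   (analog 29° ↓)

69°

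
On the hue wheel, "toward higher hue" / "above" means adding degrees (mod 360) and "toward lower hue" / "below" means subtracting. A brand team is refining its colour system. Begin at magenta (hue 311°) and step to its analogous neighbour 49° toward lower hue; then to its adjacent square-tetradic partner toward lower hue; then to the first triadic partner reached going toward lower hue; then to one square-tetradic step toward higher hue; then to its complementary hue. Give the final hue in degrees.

322°

311 − 49 = 262°   (analog 49° ↓)
262 − 90 = 172°   (square ↓)
172 − 120 = 52°   (triadic ↓)
52 + 90 = 142°   (square ↑)
142 + 180 = 322°   (complement)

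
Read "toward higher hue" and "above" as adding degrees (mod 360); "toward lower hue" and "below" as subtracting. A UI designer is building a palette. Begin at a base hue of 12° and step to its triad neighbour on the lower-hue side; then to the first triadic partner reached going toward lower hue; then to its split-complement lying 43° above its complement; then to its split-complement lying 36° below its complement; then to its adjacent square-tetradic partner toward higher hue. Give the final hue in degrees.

229°

12 − 120 = -108 → -108 + 360 = 252°   (triadic ↓)
252 − 120 = 132°   (triadic ↓)
132 + 223 = 355°   (split-comp 43° ↑)
355 + 144 = 499 → 499 − 360 = 139°   (split-comp 36° ↓)
139 + 90 = 229°   (square ↑)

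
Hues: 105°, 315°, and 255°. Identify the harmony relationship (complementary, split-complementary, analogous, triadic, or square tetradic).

Sort the hues: 105°, 255°, 315°.
Successive gaps around the wheel: 150°, 60°, 150°.
Two 150° gaps and one 60° gap — a base hue opposite a pair of accents 30° either side of its complement — is the split-complementary pattern.

split-complementary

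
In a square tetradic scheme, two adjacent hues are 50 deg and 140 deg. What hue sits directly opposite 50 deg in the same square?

A square tetradic scheme places four hues 90° apart; opposite corners are 180° apart.
50 + 180 = 230°

230°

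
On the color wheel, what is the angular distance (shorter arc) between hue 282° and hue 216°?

|282 − 216| = 66.
66 ≤ 180, so the shorter arc is 66°.

66°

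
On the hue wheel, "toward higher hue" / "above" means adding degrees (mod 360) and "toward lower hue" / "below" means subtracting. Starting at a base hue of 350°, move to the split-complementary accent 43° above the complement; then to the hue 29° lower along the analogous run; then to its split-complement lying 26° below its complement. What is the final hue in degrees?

338°

+223° (split-comp 43° ↑): 350 + 223 = 573 → 573 − 360 = 213°
−29° (analog 29° ↓): 213 − 29 = 184°
+154° (split-comp 26° ↓): 184 + 154 = 338°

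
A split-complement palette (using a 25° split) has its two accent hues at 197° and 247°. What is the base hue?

42°

The accents sit 25° either side of the complement, so the complement is their short-arc midpoint on the wheel.
Short-arc midpoint of 197° and 247°: 222°.
Base is 180° from the complement: 222 − 180 = 42°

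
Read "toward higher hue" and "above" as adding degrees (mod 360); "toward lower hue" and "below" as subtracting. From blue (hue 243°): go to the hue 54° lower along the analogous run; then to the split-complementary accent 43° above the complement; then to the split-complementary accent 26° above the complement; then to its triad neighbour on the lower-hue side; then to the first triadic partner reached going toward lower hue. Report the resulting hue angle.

243 − 54 = 189°   (analog 54° ↓)
189 + 223 = 412 → 412 − 360 = 52°   (split-comp 43° ↑)
52 + 206 = 258°   (split-comp 26° ↑)
258 − 120 = 138°   (triadic ↓)
138 − 120 = 18°   (triadic ↓)

18°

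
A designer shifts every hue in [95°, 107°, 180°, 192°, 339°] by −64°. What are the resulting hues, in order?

31°, 43°, 116°, 128°, 275°

95 − 64 = 31°
107 − 64 = 43°
180 − 64 = 116°
192 − 64 = 128°
339 − 64 = 275°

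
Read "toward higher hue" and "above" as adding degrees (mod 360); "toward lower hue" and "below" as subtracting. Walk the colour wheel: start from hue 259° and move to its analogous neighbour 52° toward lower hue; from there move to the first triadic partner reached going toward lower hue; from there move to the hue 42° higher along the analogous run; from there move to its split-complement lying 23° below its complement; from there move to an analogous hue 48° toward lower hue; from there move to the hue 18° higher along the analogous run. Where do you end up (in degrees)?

259 − 52 = 207°   (analog 52° ↓)
207 − 120 = 87°   (triadic ↓)
87 + 42 = 129°   (analog 42° ↑)
129 + 157 = 286°   (split-comp 23° ↓)
286 − 48 = 238°   (analog 48° ↓)
238 + 18 = 256°   (analog 18° ↑)

256°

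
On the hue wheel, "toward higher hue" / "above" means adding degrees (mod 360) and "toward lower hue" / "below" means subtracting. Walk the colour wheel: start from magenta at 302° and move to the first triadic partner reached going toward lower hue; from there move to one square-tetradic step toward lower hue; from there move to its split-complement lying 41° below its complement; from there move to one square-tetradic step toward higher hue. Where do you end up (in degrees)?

321°

−120° (triadic ↓): 302 − 120 = 182°
−90° (square ↓): 182 − 90 = 92°
+139° (split-comp 41° ↓): 92 + 139 = 231°
+90° (square ↑): 231 + 90 = 321°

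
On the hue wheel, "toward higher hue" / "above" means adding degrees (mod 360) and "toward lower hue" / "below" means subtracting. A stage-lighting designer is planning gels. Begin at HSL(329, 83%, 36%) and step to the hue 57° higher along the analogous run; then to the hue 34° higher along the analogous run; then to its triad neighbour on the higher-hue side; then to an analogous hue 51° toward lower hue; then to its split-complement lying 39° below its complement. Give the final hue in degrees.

270°

329 + 57 = 386 → 386 − 360 = 26°   (analog 57° ↑)
26 + 34 = 60°   (analog 34° ↑)
60 + 120 = 180°   (triadic ↑)
180 − 51 = 129°   (analog 51° ↓)
129 + 141 = 270°   (split-comp 39° ↓)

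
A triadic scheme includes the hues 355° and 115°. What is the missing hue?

235°

A triad places three hues 120° apart.
The full set through 115° is {115°, 235°, 355°}.
Given {115°, 355°}, the missing hue is 235°.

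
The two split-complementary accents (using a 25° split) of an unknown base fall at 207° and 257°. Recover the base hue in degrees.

52°

The accents sit 25° either side of the complement, so the complement is their short-arc midpoint on the wheel.
Short-arc midpoint of 207° and 257°: 232°.
Base is 180° from the complement: 232 − 180 = 52°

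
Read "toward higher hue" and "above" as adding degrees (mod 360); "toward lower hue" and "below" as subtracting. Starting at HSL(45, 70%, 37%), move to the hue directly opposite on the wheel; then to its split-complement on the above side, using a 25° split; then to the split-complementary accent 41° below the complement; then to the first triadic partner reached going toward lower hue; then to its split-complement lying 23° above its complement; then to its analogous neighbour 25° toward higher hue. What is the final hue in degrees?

+180° (complement): 45 + 180 = 225°
+205° (split-comp 25° ↑): 225 + 205 = 430 → 430 − 360 = 70°
+139° (split-comp 41° ↓): 70 + 139 = 209°
−120° (triadic ↓): 209 − 120 = 89°
+203° (split-comp 23° ↑): 89 + 203 = 292°
+25° (analog 25° ↑): 292 + 25 = 317°

317°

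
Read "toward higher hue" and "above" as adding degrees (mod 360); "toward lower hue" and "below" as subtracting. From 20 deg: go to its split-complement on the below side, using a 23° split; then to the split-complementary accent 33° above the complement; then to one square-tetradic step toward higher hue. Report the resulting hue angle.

120°

20 + 157 = 177°   (split-comp 23° ↓)
177 + 213 = 390 → 390 − 360 = 30°   (split-comp 33° ↑)
30 + 90 = 120°   (square ↑)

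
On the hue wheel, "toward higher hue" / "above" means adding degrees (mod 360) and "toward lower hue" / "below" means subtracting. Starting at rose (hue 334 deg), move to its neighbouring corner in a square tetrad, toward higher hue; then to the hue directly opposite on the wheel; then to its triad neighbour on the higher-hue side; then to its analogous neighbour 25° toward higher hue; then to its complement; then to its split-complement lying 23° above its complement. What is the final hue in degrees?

+90° (square ↑): 334 + 90 = 424 → 424 − 360 = 64°
+180° (complement): 64 + 180 = 244°
+120° (triadic ↑): 244 + 120 = 364 → 364 − 360 = 4°
+25° (analog 25° ↑): 4 + 25 = 29°
+180° (complement): 29 + 180 = 209°
+203° (split-comp 23° ↑): 209 + 203 = 412 → 412 − 360 = 52°

52°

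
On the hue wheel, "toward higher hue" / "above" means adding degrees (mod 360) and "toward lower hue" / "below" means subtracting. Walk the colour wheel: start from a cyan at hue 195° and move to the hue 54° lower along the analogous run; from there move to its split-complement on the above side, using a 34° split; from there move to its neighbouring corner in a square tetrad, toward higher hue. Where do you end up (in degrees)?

85°

−54° (analog 54° ↓): 195 − 54 = 141°
+214° (split-comp 34° ↑): 141 + 214 = 355°
+90° (square ↑): 355 + 90 = 445 → 445 − 360 = 85°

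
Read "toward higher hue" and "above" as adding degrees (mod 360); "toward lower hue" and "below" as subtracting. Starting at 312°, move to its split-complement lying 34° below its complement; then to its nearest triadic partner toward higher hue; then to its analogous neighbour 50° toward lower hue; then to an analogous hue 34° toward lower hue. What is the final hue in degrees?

134°

split-comp 34° ↓ +146°: 312 + 146 = 458 → 458 − 360 = 98°
triadic ↑ +120°: 98 + 120 = 218°
analog 50° ↓ −50°: 218 − 50 = 168°
analog 34° ↓ −34°: 168 − 34 = 134°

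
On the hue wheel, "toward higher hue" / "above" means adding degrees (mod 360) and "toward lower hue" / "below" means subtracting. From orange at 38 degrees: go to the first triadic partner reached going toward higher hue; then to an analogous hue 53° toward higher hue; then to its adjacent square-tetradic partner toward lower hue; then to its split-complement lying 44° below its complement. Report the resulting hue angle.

triadic ↑ +120°: 38 + 120 = 158°
analog 53° ↑ +53°: 158 + 53 = 211°
square ↓ −90°: 211 − 90 = 121°
split-comp 44° ↓ +136°: 121 + 136 = 257°

257°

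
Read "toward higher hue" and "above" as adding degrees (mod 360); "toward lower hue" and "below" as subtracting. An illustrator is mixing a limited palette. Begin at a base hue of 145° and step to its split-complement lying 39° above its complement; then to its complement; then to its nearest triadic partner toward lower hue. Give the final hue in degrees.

64°

145 + 219 = 364 → 364 − 360 = 4°   (split-comp 39° ↑)
4 + 180 = 184°   (complement)
184 − 120 = 64°   (triadic ↓)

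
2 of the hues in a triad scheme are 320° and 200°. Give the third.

80°

A triad places three hues 120° apart.
The full set through 200° is {80°, 200°, 320°}.
Given {200°, 320°}, the missing hue is 80°.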